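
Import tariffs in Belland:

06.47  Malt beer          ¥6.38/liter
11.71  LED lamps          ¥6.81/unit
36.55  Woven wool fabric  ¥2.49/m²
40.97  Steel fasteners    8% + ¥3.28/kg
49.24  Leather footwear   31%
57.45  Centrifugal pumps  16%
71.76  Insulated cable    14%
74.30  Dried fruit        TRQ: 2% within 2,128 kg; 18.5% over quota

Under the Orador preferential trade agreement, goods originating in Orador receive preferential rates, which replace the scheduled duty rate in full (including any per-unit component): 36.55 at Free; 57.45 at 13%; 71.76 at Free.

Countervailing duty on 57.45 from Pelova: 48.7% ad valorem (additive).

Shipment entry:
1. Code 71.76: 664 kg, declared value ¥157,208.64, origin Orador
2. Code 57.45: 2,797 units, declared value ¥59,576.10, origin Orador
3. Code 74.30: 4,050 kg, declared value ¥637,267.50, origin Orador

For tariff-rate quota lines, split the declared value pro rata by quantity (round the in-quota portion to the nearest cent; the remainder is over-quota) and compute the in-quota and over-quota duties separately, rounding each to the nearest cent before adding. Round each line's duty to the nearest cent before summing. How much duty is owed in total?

¥70,390.65

Line 1 (71.76, Orador, 664 kg, ¥157,208.64):
Base rate for 71.76 is 14%.
Origin Orador qualifies under the Belland–Orador agreement and 71.76 is covered: preferential rate Free applies instead.
Duty = ¥157,208.64 × 0% = ¥0.00.
Line 2 (57.45, Orador, 2,797 units, ¥59,576.10):
Base rate for 57.45 is 16%.
Origin Orador qualifies under the Belland–Orador agreement and 57.45 is covered: preferential rate 13% applies instead.
The additional-duty order on 57.45 targets Pelova, not Orador; it does not apply.
Duty = ¥59,576.10 × 13% = ¥7,744.89.
Line 3 (74.30, Orador, 4,050 kg, ¥637,267.50):
Code 74.30 is under a tariff-rate quota (threshold 2,128 kg). In-quota: 2,128 kg at 2%; over-quota: 1,922 kg at 18.5%.
Pro-rata value split: in-quota = ¥637,267.50 × 2,128/4,050 = ¥334,840.80; over-quota = ¥637,267.50 − ¥334,840.80 = ¥302,426.70.
In-quota duty = ¥334,840.80 × 2% = ¥6,696.82. Over-quota duty = ¥302,426.70 × 18.5% = ¥55,948.94.
Line duty = ¥6,696.82 + ¥55,948.94 = ¥62,645.76.
Total = ¥0.00 + ¥7,744.89 + ¥62,645.76 = ¥70,390.65.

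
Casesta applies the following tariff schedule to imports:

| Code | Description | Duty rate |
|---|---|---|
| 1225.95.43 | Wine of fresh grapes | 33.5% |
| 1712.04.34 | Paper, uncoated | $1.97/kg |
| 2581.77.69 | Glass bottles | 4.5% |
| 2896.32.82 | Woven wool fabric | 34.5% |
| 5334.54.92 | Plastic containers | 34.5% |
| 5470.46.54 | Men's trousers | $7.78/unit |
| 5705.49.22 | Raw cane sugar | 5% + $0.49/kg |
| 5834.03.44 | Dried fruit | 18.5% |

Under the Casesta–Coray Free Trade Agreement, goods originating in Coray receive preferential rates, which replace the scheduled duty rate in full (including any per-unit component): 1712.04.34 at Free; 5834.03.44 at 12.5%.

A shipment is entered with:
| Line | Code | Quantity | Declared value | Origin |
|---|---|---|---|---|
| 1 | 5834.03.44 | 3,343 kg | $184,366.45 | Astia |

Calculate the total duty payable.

$34,107.79

Line 1 (5834.03.44, Astia, 3,343 kg, $184,366.45):
Base rate for 5834.03.44 is 18.5%.
5834.03.44 has an FTA preferential rate, but origin Astia is not Coray; base rate stands.
Duty = $184,366.45 × 18.5% = $34,107.79.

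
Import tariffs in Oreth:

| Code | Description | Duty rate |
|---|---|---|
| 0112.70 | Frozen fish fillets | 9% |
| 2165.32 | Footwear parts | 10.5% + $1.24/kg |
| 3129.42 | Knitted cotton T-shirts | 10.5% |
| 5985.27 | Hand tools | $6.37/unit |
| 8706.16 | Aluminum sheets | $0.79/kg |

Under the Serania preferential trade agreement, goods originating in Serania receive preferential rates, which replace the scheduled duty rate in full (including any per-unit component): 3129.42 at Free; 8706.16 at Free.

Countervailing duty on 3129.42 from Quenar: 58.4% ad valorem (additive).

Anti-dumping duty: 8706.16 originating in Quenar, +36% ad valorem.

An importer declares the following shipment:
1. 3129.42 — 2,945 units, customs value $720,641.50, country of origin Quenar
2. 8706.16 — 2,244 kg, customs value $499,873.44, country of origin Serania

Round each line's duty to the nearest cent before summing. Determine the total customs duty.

Line 1 (3129.42, Quenar, 2,945 units, $720,641.50):
Base rate for 3129.42 is 10.5%.
3129.42 has an FTA preferential rate, but origin Quenar is not Serania; base rate stands.
Additional duty on 3129.42 from Quenar: +58.4%. Applied ad valorem rate: 10.5% + 58.4% = 68.9%.
Duty = $720,641.50 × 68.9% = $496,521.99.
Line 2 (8706.16, Serania, 2,244 kg, $499,873.44):
Base rate for 8706.16 is $0.79/kg.
Origin Serania qualifies under the Oreth–Serania agreement and 8706.16 is covered: preferential rate Free applies instead.
The additional-duty order on 8706.16 targets Quenar, not Serania; it does not apply.
Duty = $499,873.44 × 0% = $0.00.
Total = $496,521.99 + $0.00 = $496,521.99.

$496,521.99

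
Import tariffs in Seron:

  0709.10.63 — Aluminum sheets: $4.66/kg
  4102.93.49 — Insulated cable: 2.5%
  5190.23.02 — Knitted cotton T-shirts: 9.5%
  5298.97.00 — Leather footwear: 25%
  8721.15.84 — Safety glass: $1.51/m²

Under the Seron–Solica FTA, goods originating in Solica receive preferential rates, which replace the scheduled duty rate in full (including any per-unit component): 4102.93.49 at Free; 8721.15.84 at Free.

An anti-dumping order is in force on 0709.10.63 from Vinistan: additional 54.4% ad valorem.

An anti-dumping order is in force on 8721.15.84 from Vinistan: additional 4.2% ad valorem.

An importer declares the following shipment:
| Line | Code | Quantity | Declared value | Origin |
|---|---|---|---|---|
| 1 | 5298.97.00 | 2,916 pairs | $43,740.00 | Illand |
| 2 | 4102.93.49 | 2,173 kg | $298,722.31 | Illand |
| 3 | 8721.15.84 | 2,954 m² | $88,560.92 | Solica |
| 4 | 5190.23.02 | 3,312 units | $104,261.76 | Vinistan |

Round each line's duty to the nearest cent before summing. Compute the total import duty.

Line 1 (5298.97.00, Illand, 2,916 pairs, $43,740.00):
Base rate for 5298.97.00 is 25%.
Duty = $43,740.00 × 25% = $10,935.00.
Line 2 (4102.93.49, Illand, 2,173 kg, $298,722.31):
Base rate for 4102.93.49 is 2.5%.
4102.93.49 has an FTA preferential rate, but origin Illand is not Solica; base rate stands.
Duty = $298,722.31 × 2.5% = $7,468.06.
Line 3 (8721.15.84, Solica, 2,954 m², $88,560.92):
Base rate for 8721.15.84 is $1.51/m².
Origin Solica qualifies under the Seron–Solica agreement and 8721.15.84 is covered: preferential rate Free applies instead.
The additional-duty order on 8721.15.84 targets Vinistan, not Solica; it does not apply.
Duty = $88,560.92 × 0% = $0.00.
Line 4 (5190.23.02, Vinistan, 3,312 units, $104,261.76):
Base rate for 5190.23.02 is 9.5%.
Duty = $104,261.76 × 9.5% = $9,904.87.
Total = $10,935.00 + $7,468.06 + $0.00 + $9,904.87 = $28,307.93.

$28,307.93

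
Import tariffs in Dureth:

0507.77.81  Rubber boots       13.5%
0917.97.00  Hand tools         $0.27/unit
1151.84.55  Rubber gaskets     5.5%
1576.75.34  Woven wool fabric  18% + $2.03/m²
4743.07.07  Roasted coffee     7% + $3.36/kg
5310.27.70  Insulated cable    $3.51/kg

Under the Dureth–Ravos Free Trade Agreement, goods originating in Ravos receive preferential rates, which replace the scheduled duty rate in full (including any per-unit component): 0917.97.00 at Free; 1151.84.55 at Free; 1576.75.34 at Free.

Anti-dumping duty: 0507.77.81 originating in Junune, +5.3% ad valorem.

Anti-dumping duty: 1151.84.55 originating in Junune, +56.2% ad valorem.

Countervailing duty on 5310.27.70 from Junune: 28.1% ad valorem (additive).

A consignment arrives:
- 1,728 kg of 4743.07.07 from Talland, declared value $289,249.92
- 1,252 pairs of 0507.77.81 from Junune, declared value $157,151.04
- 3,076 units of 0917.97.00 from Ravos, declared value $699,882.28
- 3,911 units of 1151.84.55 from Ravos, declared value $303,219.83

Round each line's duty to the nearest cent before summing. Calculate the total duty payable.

Line 1 (4743.07.07, Talland, 1,728 kg, $289,249.92):
Base rate for 4743.07.07 is 7% + $3.36/kg.
Duty = $289,249.92 × 7% + 1,728 × $3.36 = $26,053.57.
Line 2 (0507.77.81, Junune, 1,252 pairs, $157,151.04):
Base rate for 0507.77.81 is 13.5%.
Additional duty on 0507.77.81 from Junune: +5.3%. Applied ad valorem rate: 13.5% + 5.3% = 18.8%.
Duty = $157,151.04 × 18.8% = $29,544.40.
Line 3 (0917.97.00, Ravos, 3,076 units, $699,882.28):
Base rate for 0917.97.00 is $0.27/unit.
Origin Ravos qualifies under the Dureth–Ravos agreement and 0917.97.00 is covered: preferential rate Free applies instead.
Duty = $699,882.28 × 0% = $0.00.
Line 4 (1151.84.55, Ravos, 3,911 units, $303,219.83):
Base rate for 1151.84.55 is 5.5%.
Origin Ravos qualifies under the Dureth–Ravos agreement and 1151.84.55 is covered: preferential rate Free applies instead.
The additional-duty order on 1151.84.55 targets Junune, not Ravos; it does not apply.
Duty = $303,219.83 × 0% = $0.00.
Total = $26,053.57 + $29,544.40 + $0.00 + $0.00 = $55,597.97.

$55,597.97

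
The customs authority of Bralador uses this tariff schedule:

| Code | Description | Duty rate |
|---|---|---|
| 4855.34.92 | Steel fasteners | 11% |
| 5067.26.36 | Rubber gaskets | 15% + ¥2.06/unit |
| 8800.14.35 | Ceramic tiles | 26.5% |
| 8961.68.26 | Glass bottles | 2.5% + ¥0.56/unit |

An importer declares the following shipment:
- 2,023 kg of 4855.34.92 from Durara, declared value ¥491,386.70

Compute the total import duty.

Line 1 (4855.34.92, Durara, 2,023 kg, ¥491,386.70):
Base rate for 4855.34.92 is 11%.
Duty = ¥491,386.70 × 11% = ¥54,052.54.

¥54,052.54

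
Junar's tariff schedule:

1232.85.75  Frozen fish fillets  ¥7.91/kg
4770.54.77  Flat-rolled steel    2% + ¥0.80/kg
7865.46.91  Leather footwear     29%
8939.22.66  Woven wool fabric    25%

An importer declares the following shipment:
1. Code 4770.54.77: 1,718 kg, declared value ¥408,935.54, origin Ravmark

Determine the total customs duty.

Line 1 (4770.54.77, Ravmark, 1,718 kg, ¥408,935.54):
Base rate for 4770.54.77 is 2% + ¥0.80/kg.
Duty = ¥408,935.54 × 2% + 1,718 × ¥0.80 = ¥9,553.11.

¥9,553.11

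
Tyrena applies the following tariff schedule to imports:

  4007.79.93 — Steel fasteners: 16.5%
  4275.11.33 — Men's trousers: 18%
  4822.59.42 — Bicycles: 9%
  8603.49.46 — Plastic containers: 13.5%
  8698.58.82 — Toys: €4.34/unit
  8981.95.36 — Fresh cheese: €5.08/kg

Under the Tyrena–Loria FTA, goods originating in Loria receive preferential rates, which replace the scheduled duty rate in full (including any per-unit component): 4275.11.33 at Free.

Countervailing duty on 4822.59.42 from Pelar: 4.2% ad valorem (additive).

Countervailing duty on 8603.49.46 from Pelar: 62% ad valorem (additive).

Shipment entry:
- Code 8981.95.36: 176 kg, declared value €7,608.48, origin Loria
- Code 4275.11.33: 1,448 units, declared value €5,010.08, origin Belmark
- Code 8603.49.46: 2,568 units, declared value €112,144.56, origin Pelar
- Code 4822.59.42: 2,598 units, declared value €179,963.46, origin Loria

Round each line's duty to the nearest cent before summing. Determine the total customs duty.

Line 1 (8981.95.36, Loria, 176 kg, €7,608.48):
Base rate for 8981.95.36 is €5.08/kg.
Origin Loria is the FTA partner but 8981.95.36 is not on the preference list; base rate stands.
Duty = 176 × €5.08 = €894.08.
Line 2 (4275.11.33, Belmark, 1,448 units, €5,010.08):
Base rate for 4275.11.33 is 18%.
4275.11.33 has an FTA preferential rate, but origin Belmark is not Loria; base rate stands.
Duty = €5,010.08 × 18% = €901.81.
Line 3 (8603.49.46, Pelar, 2,568 units, €112,144.56):
Base rate for 8603.49.46 is 13.5%.
Additional duty on 8603.49.46 from Pelar: +62%. Applied ad valorem rate: 13.5% + 62% = 75.5%.
Duty = €112,144.56 × 75.5% = €84,669.14.
Line 4 (4822.59.42, Loria, 2,598 units, €179,963.46):
Base rate for 4822.59.42 is 9%.
Origin Loria is the FTA partner but 4822.59.42 is not on the preference list; base rate stands.
The additional-duty order on 4822.59.42 targets Pelar, not Loria; it does not apply.
Duty = €179,963.46 × 9% = €16,196.71.
Total = €894.08 + €901.81 + €84,669.14 + €16,196.71 = €102,661.74.

€102,661.74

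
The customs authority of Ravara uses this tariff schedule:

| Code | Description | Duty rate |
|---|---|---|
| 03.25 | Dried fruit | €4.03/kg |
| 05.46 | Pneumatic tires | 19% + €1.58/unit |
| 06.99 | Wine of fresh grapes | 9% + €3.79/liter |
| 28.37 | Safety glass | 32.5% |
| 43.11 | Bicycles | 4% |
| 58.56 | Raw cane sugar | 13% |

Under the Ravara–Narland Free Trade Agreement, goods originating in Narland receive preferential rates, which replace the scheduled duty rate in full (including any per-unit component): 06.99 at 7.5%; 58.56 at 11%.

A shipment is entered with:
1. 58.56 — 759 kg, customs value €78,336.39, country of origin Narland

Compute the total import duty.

Line 1 (58.56, Narland, 759 kg, €78,336.39):
Base rate for 58.56 is 13%.
Origin Narland qualifies under the Ravara–Narland agreement and 58.56 is covered: preferential rate 11% applies instead.
Duty = €78,336.39 × 11% = €8,617.00.

€8,617.00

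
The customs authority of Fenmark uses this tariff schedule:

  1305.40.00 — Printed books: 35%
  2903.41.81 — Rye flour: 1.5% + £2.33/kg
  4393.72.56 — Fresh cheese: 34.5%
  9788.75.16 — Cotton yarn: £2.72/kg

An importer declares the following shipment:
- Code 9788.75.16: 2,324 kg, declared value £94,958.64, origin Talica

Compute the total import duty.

Line 1 (9788.75.16, Talica, 2,324 kg, £94,958.64):
Base rate for 9788.75.16 is £2.72/kg.
Duty = 2,324 × £2.72 = £6,321.28.

£6,321.28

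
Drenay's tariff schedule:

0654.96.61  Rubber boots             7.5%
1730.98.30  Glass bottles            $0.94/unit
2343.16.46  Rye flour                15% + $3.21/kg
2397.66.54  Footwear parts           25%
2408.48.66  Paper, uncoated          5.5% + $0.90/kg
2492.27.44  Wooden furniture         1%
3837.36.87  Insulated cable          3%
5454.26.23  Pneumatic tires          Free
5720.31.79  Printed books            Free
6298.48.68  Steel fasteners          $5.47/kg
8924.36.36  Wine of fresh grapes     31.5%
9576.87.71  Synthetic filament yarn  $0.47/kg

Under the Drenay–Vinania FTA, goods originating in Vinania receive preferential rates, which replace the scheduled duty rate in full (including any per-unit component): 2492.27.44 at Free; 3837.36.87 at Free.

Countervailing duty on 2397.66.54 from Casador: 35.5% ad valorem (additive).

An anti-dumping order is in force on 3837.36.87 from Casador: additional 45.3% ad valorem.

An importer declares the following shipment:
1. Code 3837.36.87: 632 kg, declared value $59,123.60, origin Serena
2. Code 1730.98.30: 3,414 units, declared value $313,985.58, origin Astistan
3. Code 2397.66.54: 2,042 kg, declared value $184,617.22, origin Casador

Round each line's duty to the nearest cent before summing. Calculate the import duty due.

$116,676.29

Line 1 (3837.36.87, Serena, 632 kg, $59,123.60):
Base rate for 3837.36.87 is 3%.
3837.36.87 has an FTA preferential rate, but origin Serena is not Vinania; base rate stands.
The additional-duty order on 3837.36.87 targets Casador, not Serena; it does not apply.
Duty = $59,123.60 × 3% = $1,773.71.
Line 2 (1730.98.30, Astistan, 3,414 units, $313,985.58):
Base rate for 1730.98.30 is $0.94/unit.
Duty = 3,414 × $0.94 = $3,209.16.
Line 3 (2397.66.54, Casador, 2,042 kg, $184,617.22):
Base rate for 2397.66.54 is 25%.
Additional duty on 2397.66.54 from Casador: +35.5%. Applied ad valorem rate: 25% + 35.5% = 60.5%.
Duty = $184,617.22 × 60.5% = $111,693.42.
Total = $1,773.71 + $3,209.16 + $111,693.42 = $116,676.29.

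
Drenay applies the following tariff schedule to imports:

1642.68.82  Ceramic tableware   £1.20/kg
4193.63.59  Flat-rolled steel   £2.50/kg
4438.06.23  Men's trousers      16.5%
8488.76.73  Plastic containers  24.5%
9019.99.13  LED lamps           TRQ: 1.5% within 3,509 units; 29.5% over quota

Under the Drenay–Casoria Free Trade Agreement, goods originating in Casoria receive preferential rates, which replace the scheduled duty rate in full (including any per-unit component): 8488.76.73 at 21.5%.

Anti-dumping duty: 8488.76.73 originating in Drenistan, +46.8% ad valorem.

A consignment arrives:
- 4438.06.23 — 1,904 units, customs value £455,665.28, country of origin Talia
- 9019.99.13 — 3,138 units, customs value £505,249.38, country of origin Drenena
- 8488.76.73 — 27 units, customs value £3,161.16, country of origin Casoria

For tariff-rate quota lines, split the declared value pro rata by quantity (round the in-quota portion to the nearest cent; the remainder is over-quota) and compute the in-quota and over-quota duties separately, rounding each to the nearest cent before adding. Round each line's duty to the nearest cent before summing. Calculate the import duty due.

Line 1 (4438.06.23, Talia, 1,904 units, £455,665.28):
Base rate for 4438.06.23 is 16.5%.
Duty = £455,665.28 × 16.5% = £75,184.77.
Line 2 (9019.99.13, Drenena, 3,138 units, £505,249.38):
Code 9019.99.13 is under a tariff-rate quota (threshold 3,509 units). Quantity 3,138 units is within the quota, so the in-quota rate 1.5% applies to the full value.
Duty = £505,249.38 × 1.5% = £7,578.74.
Line 3 (8488.76.73, Casoria, 27 units, £3,161.16):
Base rate for 8488.76.73 is 24.5%.
Origin Casoria qualifies under the Drenay–Casoria agreement and 8488.76.73 is covered: preferential rate 21.5% applies instead.
The additional-duty order on 8488.76.73 targets Drenistan, not Casoria; it does not apply.
Duty = £3,161.16 × 21.5% = £679.65.
Total = £75,184.77 + £7,578.74 + £679.65 = £83,443.16.

£83,443.16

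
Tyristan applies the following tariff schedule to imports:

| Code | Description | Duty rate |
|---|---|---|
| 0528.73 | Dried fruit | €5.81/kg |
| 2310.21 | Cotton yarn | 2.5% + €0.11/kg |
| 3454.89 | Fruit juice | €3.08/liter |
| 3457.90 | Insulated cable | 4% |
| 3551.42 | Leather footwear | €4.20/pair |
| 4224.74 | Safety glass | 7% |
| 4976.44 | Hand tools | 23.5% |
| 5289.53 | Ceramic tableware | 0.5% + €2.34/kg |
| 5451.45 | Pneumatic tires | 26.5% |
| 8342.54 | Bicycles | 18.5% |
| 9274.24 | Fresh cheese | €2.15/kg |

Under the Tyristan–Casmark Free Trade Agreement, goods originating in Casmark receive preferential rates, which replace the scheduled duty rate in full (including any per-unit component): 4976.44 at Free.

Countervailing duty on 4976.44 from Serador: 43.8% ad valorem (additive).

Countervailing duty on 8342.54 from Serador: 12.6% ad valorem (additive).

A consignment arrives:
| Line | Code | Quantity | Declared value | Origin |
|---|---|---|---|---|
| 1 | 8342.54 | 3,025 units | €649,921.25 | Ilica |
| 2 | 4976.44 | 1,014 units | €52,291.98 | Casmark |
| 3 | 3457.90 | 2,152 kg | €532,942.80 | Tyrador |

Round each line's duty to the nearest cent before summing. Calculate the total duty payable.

€141,553.14

Line 1 (8342.54, Ilica, 3,025 units, €649,921.25):
Base rate for 8342.54 is 18.5%.
The additional-duty order on 8342.54 targets Serador, not Ilica; it does not apply.
Duty = €649,921.25 × 18.5% = €120,235.43.
Line 2 (4976.44, Casmark, 1,014 units, €52,291.98):
Base rate for 4976.44 is 23.5%.
Origin Casmark qualifies under the Tyristan–Casmark agreement and 4976.44 is covered: preferential rate Free applies instead.
The additional-duty order on 4976.44 targets Serador, not Casmark; it does not apply.
Duty = €52,291.98 × 0% = €0.00.
Line 3 (3457.90, Tyrador, 2,152 kg, €532,942.80):
Base rate for 3457.90 is 4%.
Duty = €532,942.80 × 4% = €21,317.71.
Total = €120,235.43 + €0.00 + €21,317.71 = €141,553.14.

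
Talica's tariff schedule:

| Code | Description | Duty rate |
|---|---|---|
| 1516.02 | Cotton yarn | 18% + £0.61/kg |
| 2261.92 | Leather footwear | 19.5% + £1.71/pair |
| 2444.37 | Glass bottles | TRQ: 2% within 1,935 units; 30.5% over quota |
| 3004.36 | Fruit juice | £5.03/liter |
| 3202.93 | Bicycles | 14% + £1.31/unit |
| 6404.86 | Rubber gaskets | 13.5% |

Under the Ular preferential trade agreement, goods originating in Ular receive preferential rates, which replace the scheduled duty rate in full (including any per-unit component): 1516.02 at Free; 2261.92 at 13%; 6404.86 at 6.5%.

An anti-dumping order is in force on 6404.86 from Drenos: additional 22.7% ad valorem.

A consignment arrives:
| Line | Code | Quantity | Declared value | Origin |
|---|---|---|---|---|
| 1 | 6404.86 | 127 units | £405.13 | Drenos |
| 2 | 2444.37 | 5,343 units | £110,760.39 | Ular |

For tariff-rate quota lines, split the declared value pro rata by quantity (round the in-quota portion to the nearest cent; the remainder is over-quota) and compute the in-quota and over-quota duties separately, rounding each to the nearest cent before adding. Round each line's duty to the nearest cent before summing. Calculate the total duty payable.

£22,496.50

Line 1 (6404.86, Drenos, 127 units, £405.13):
Base rate for 6404.86 is 13.5%.
6404.86 has an FTA preferential rate, but origin Drenos is not Ular; base rate stands.
Additional duty on 6404.86 from Drenos: +22.7%. Applied ad valorem rate: 13.5% + 22.7% = 36.2%.
Duty = £405.13 × 36.2% = £146.66.
Line 2 (2444.37, Ular, 5,343 units, £110,760.39):
Code 2444.37 is under a tariff-rate quota (threshold 1,935 units). In-quota: 1,935 units at 2%; over-quota: 3,408 units at 30.5%.
Pro-rata value split: in-quota = £110,760.39 × 1,935/5,343 = £40,112.55; over-quota = £110,760.39 − £40,112.55 = £70,647.84.
In-quota duty = £40,112.55 × 2% = £802.25. Over-quota duty = £70,647.84 × 30.5% = £21,547.59.
Line duty = £802.25 + £21,547.59 = £22,349.84.
Total = £146.66 + £22,349.84 = £22,496.50.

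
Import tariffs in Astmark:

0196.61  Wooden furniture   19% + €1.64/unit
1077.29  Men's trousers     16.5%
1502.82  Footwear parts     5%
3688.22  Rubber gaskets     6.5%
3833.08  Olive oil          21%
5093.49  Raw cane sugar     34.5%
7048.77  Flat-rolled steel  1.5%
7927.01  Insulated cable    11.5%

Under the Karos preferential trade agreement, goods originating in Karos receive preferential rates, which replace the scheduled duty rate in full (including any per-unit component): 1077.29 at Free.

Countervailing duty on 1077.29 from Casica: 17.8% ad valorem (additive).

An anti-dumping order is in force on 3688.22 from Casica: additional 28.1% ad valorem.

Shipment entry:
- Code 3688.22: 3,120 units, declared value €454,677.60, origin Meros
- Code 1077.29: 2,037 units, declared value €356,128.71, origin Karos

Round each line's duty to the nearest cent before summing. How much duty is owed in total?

Line 1 (3688.22, Meros, 3,120 units, €454,677.60):
Base rate for 3688.22 is 6.5%.
The additional-duty order on 3688.22 targets Casica, not Meros; it does not apply.
Duty = €454,677.60 × 6.5% = €29,554.04.
Line 2 (1077.29, Karos, 2,037 units, €356,128.71):
Base rate for 1077.29 is 16.5%.
Origin Karos qualifies under the Astmark–Karos agreement and 1077.29 is covered: preferential rate Free applies instead.
The additional-duty order on 1077.29 targets Casica, not Karos; it does not apply.
Duty = €356,128.71 × 0% = €0.00.
Total = €29,554.04 + €0.00 = €29,554.04.

€29,554.04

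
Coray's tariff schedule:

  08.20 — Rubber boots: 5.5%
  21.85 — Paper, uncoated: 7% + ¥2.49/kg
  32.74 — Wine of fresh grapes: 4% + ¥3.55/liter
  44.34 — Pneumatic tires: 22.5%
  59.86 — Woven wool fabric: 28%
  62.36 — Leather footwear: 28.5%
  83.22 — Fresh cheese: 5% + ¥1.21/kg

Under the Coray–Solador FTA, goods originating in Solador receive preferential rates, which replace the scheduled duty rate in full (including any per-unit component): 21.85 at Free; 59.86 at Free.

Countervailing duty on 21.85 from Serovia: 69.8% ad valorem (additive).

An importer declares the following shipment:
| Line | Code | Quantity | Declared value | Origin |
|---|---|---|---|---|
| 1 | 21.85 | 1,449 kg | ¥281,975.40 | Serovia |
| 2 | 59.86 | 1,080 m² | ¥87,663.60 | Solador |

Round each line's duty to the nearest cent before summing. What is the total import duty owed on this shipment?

Line 1 (21.85, Serovia, 1,449 kg, ¥281,975.40):
Base rate for 21.85 is 7% + ¥2.49/kg.
21.85 has an FTA preferential rate, but origin Serovia is not Solador; base rate stands.
Additional duty on 21.85 from Serovia: +69.8%. Applied ad valorem rate: 7% + 69.8% = 76.8%.
Duty = ¥281,975.40 × 76.8% + 1,449 × ¥2.49 = ¥220,165.12.
Line 2 (59.86, Solador, 1,080 m², ¥87,663.60):
Base rate for 59.86 is 28%.
Origin Solador qualifies under the Coray–Solador agreement and 59.86 is covered: preferential rate Free applies instead.
Duty = ¥87,663.60 × 0% = ¥0.00.
Total = ¥220,165.12 + ¥0.00 = ¥220,165.12.

¥220,165.12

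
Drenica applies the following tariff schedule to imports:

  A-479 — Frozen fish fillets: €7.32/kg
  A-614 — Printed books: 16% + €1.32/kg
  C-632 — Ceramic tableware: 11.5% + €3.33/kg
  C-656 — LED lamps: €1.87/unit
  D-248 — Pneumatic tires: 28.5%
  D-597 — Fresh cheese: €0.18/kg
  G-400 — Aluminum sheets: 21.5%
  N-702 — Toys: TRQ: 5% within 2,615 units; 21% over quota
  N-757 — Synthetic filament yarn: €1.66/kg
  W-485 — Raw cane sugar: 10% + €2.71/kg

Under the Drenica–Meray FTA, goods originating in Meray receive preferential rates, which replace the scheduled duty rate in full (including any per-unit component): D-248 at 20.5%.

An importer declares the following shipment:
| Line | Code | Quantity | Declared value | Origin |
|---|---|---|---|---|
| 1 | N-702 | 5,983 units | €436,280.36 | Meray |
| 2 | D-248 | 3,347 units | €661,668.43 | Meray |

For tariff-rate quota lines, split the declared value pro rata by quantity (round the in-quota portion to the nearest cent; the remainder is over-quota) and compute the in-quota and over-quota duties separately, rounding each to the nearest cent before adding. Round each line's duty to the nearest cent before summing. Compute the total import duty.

Line 1 (N-702, Meray, 5,983 units, €436,280.36):
Code N-702 is under a tariff-rate quota (threshold 2,615 units). In-quota: 2,615 units at 5%; over-quota: 3,368 units at 21%.
Pro-rata value split: in-quota = €436,280.36 × 2,615/5,983 = €190,685.80; over-quota = €436,280.36 − €190,685.80 = €245,594.56.
In-quota duty = €190,685.80 × 5% = €9,534.29. Over-quota duty = €245,594.56 × 21% = €51,574.86.
Line duty = €9,534.29 + €51,574.86 = €61,109.15.
Line 2 (D-248, Meray, 3,347 units, €661,668.43):
Base rate for D-248 is 28.5%.
Origin Meray qualifies under the Drenica–Meray agreement and D-248 is covered: preferential rate 20.5% applies instead.
Duty = €661,668.43 × 20.5% = €135,642.03.
Total = €61,109.15 + €135,642.03 = €196,751.18.

€196,751.18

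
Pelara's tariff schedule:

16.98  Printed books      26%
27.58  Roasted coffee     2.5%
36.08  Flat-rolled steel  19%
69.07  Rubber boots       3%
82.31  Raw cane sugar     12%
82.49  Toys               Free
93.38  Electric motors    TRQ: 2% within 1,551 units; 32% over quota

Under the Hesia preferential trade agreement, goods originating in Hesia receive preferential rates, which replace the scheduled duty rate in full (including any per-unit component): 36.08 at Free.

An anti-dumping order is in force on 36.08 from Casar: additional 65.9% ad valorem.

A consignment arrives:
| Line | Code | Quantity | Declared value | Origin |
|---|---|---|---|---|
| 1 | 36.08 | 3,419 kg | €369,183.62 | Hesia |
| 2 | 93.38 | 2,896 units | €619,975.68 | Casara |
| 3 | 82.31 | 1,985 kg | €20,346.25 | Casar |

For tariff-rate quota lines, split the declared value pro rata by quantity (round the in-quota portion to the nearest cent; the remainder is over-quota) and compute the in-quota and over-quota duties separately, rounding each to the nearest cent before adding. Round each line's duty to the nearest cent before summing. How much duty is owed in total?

Line 1 (36.08, Hesia, 3,419 kg, €369,183.62):
Base rate for 36.08 is 19%.
Origin Hesia qualifies under the Pelara–Hesia agreement and 36.08 is covered: preferential rate Free applies instead.
The additional-duty order on 36.08 targets Casar, not Hesia; it does not apply.
Duty = €369,183.62 × 0% = €0.00.
Line 2 (93.38, Casara, 2,896 units, €619,975.68):
Code 93.38 is under a tariff-rate quota (threshold 1,551 units). In-quota: 1,551 units at 2%; over-quota: 1,345 units at 32%.
Pro-rata value split: in-quota = €619,975.68 × 1,551/2,896 = €332,038.08; over-quota = €619,975.68 − €332,038.08 = €287,937.60.
In-quota duty = €332,038.08 × 2% = €6,640.76. Over-quota duty = €287,937.60 × 32% = €92,140.03.
Line duty = €6,640.76 + €92,140.03 = €98,780.79.
Line 3 (82.31, Casar, 1,985 kg, €20,346.25):
Base rate for 82.31 is 12%.
Duty = €20,346.25 × 12% = €2,441.55.
Total = €0.00 + €98,780.79 + €2,441.55 = €101,222.34.

€101,222.34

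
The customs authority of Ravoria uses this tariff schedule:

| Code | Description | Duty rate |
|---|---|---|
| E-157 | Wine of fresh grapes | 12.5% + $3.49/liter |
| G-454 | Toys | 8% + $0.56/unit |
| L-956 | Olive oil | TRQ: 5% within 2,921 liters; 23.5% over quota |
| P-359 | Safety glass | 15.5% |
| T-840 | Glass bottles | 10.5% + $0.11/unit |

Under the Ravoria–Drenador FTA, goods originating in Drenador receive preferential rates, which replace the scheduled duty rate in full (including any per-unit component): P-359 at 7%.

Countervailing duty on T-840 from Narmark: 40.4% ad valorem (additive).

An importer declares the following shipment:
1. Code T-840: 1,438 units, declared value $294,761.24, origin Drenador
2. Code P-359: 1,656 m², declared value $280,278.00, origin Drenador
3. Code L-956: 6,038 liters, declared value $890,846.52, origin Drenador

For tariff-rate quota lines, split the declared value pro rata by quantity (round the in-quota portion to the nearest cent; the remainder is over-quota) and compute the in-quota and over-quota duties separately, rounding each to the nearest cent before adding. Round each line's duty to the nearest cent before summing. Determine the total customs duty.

$180,348.10

Line 1 (T-840, Drenador, 1,438 units, $294,761.24):
Base rate for T-840 is 10.5% + $0.11/unit.
Origin Drenador is the FTA partner but T-840 is not on the preference list; base rate stands.
The additional-duty order on T-840 targets Narmark, not Drenador; it does not apply.
Duty = $294,761.24 × 10.5% + 1,438 × $0.11 = $31,108.11.
Line 2 (P-359, Drenador, 1,656 m², $280,278.00):
Base rate for P-359 is 15.5%.
Origin Drenador qualifies under the Ravoria–Drenador agreement and P-359 is covered: preferential rate 7% applies instead.
Duty = $280,278.00 × 7% = $19,619.46.
Line 3 (L-956, Drenador, 6,038 liters, $890,846.52):
Code L-956 is under a tariff-rate quota (threshold 2,921 liters). In-quota: 2,921 liters at 5%; over-quota: 3,117 liters at 23.5%.
Pro-rata value split: in-quota = $890,846.52 × 2,921/6,038 = $430,964.34; over-quota = $890,846.52 − $430,964.34 = $459,882.18.
In-quota duty = $430,964.34 × 5% = $21,548.22. Over-quota duty = $459,882.18 × 23.5% = $108,072.31.
Line duty = $21,548.22 + $108,072.31 = $129,620.53.
Total = $31,108.11 + $19,619.46 + $129,620.53 = $180,348.10.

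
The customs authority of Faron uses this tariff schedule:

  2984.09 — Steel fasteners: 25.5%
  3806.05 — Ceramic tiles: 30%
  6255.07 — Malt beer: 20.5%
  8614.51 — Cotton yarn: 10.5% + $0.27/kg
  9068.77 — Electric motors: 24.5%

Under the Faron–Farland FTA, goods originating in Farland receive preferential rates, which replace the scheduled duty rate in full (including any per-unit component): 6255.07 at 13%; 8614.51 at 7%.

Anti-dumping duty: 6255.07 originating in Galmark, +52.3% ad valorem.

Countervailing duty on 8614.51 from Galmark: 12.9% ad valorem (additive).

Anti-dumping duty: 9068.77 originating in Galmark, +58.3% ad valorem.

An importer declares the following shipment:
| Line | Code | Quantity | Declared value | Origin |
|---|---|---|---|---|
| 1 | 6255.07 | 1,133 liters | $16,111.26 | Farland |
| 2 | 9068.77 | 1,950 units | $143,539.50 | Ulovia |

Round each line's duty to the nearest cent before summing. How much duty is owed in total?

Line 1 (6255.07, Farland, 1,133 liters, $16,111.26):
Base rate for 6255.07 is 20.5%.
Origin Farland qualifies under the Faron–Farland agreement and 6255.07 is covered: preferential rate 13% applies instead.
The additional-duty order on 6255.07 targets Galmark, not Farland; it does not apply.
Duty = $16,111.26 × 13% = $2,094.46.
Line 2 (9068.77, Ulovia, 1,950 units, $143,539.50):
Base rate for 9068.77 is 24.5%.
The additional-duty order on 9068.77 targets Galmark, not Ulovia; it does not apply.
Duty = $143,539.50 × 24.5% = $35,167.18.
Total = $2,094.46 + $35,167.18 = $37,261.64.

$37,261.64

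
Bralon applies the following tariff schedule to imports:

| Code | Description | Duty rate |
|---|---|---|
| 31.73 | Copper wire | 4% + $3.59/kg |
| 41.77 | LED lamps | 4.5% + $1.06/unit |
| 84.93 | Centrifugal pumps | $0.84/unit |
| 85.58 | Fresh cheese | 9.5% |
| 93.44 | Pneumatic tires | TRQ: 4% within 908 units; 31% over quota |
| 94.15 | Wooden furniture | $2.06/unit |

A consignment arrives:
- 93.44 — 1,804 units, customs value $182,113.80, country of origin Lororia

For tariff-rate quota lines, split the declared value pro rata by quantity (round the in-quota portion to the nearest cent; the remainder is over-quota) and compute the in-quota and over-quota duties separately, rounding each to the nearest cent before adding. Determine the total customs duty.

$31,706.37

Line 1 (93.44, Lororia, 1,804 units, $182,113.80):
Code 93.44 is under a tariff-rate quota (threshold 908 units). In-quota: 908 units at 4%; over-quota: 896 units at 31%.
Pro-rata value split: in-quota = $182,113.80 × 908/1,804 = $91,662.60; over-quota = $182,113.80 − $91,662.60 = $90,451.20.
In-quota duty = $91,662.60 × 4% = $3,666.50. Over-quota duty = $90,451.20 × 31% = $28,039.87.
Line duty = $3,666.50 + $28,039.87 = $31,706.37.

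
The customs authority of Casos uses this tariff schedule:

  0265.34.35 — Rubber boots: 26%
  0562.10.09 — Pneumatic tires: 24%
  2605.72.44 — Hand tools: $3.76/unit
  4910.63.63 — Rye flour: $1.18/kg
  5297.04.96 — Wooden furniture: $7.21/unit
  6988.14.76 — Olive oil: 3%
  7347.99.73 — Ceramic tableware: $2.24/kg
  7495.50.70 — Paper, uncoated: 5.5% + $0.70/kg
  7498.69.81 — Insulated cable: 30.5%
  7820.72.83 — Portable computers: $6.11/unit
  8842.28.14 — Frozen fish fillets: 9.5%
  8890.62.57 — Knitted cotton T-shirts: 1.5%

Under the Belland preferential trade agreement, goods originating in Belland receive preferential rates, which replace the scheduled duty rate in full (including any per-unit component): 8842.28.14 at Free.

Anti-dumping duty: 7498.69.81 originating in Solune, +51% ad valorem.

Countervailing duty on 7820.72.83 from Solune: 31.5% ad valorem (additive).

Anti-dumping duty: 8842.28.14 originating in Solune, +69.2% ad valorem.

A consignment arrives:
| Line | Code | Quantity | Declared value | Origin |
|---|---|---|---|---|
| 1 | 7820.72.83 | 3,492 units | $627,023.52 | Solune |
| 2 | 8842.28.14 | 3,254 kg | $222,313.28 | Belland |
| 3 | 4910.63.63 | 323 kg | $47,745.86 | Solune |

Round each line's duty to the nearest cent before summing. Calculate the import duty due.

$219,229.67

Line 1 (7820.72.83, Solune, 3,492 units, $627,023.52):
Base rate for 7820.72.83 is $6.11/unit.
Additional duty on 7820.72.83 from Solune: +31.5% ad valorem. Applied ad valorem rate = 31.5%.
Duty = $627,023.52 × 31.5% + 3,492 × $6.11 = $218,848.53.
Line 2 (8842.28.14, Belland, 3,254 kg, $222,313.28):
Base rate for 8842.28.14 is 9.5%.
Origin Belland qualifies under the Casos–Belland agreement and 8842.28.14 is covered: preferential rate Free applies instead.
The additional-duty order on 8842.28.14 targets Solune, not Belland; it does not apply.
Duty = $222,313.28 × 0% = $0.00.
Line 3 (4910.63.63, Solune, 323 kg, $47,745.86):
Base rate for 4910.63.63 is $1.18/kg.
Duty = 323 × $1.18 = $381.14.
Total = $218,848.53 + $0.00 + $381.14 = $219,229.67.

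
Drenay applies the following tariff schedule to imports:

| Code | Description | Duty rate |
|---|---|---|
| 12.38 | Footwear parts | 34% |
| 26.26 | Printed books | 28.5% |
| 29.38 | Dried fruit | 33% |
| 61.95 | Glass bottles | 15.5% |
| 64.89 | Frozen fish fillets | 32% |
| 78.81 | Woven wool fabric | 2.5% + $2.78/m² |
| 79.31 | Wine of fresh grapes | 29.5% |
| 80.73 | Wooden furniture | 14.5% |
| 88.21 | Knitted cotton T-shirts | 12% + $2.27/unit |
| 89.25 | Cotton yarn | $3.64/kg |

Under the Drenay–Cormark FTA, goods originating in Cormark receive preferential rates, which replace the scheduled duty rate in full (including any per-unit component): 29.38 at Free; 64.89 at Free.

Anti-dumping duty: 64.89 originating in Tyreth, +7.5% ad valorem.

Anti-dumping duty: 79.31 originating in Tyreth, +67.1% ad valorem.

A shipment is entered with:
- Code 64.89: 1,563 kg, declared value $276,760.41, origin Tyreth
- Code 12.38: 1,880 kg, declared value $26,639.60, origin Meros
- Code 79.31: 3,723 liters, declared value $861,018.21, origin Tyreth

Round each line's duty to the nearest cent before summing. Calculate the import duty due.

$950,121.41

Line 1 (64.89, Tyreth, 1,563 kg, $276,760.41):
Base rate for 64.89 is 32%.
64.89 has an FTA preferential rate, but origin Tyreth is not Cormark; base rate stands.
Additional duty on 64.89 from Tyreth: +7.5%. Applied ad valorem rate: 32% + 7.5% = 39.5%.
Duty = $276,760.41 × 39.5% = $109,320.36.
Line 2 (12.38, Meros, 1,880 kg, $26,639.60):
Base rate for 12.38 is 34%.
Duty = $26,639.60 × 34% = $9,057.46.
Line 3 (79.31, Tyreth, 3,723 liters, $861,018.21):
Base rate for 79.31 is 29.5%.
Additional duty on 79.31 from Tyreth: +67.1%. Applied ad valorem rate: 29.5% + 67.1% = 96.6%.
Duty = $861,018.21 × 96.6% = $831,743.59.
Total = $109,320.36 + $9,057.46 + $831,743.59 = $950,121.41.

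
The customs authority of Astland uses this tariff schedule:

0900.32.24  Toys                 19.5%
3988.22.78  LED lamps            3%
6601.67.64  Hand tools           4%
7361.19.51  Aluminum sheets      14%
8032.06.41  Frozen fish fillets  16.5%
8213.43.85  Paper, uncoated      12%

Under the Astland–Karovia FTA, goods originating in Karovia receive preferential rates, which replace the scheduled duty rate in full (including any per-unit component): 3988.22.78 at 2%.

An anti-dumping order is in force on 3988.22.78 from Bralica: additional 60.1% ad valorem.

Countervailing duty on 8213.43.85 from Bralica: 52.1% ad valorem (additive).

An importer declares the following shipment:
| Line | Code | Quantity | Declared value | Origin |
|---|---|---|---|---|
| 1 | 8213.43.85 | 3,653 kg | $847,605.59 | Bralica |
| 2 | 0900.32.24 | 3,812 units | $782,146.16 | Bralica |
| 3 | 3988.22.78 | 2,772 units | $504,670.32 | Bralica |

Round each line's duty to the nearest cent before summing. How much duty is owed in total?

Line 1 (8213.43.85, Bralica, 3,653 kg, $847,605.59):
Base rate for 8213.43.85 is 12%.
Additional duty on 8213.43.85 from Bralica: +52.1%. Applied ad valorem rate: 12% + 52.1% = 64.1%.
Duty = $847,605.59 × 64.1% = $543,315.18.
Line 2 (0900.32.24, Bralica, 3,812 units, $782,146.16):
Base rate for 0900.32.24 is 19.5%.
Duty = $782,146.16 × 19.5% = $152,518.50.
Line 3 (3988.22.78, Bralica, 2,772 units, $504,670.32):
Base rate for 3988.22.78 is 3%.
3988.22.78 has an FTA preferential rate, but origin Bralica is not Karovia; base rate stands.
Additional duty on 3988.22.78 from Bralica: +60.1%. Applied ad valorem rate: 3% + 60.1% = 63.1%.
Duty = $504,670.32 × 63.1% = $318,446.97.
Total = $543,315.18 + $152,518.50 + $318,446.97 = $1,014,280.65.

$1,014,280.65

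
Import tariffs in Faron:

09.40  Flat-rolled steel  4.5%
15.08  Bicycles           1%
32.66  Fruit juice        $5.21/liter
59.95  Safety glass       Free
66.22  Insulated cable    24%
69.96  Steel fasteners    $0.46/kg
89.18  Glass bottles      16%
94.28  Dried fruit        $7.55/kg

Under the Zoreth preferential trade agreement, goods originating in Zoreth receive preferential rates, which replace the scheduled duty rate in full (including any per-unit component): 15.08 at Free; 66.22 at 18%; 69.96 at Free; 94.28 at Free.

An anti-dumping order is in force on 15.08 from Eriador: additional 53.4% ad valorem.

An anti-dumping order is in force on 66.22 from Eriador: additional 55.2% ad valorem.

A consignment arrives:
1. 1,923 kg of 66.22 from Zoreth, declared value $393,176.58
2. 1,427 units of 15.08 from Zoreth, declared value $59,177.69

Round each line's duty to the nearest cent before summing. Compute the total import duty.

$70,771.78

Line 1 (66.22, Zoreth, 1,923 kg, $393,176.58):
Base rate for 66.22 is 24%.
Origin Zoreth qualifies under the Faron–Zoreth agreement and 66.22 is covered: preferential rate 18% applies instead.
The additional-duty order on 66.22 targets Eriador, not Zoreth; it does not apply.
Duty = $393,176.58 × 18% = $70,771.78.
Line 2 (15.08, Zoreth, 1,427 units, $59,177.69):
Base rate for 15.08 is 1%.
Origin Zoreth qualifies under the Faron–Zoreth agreement and 15.08 is covered: preferential rate Free applies instead.
The additional-duty order on 15.08 targets Eriador, not Zoreth; it does not apply.
Duty = $59,177.69 × 0% = $0.00.
Total = $70,771.78 + $0.00 = $70,771.78.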